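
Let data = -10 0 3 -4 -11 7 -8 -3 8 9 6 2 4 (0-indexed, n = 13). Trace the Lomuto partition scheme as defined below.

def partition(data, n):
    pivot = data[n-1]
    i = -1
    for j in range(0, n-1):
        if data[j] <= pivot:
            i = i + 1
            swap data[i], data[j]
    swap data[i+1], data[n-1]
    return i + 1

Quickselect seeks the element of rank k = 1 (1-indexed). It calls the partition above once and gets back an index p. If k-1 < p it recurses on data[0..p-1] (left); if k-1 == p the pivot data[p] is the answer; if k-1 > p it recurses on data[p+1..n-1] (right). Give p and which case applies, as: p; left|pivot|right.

pivot = data[12] = 4; i = -1
j=0: data[0]=-10 ≤ 4 → i=0, swap data[0],data[0] (no change) → -10 0 3 -4 -11 7 -8 -3 8 9 6 2 4
j=1: data[1]=0 ≤ 4 → i=1, swap data[1],data[1] (no change) → -10 0 3 -4 -11 7 -8 -3 8 9 6 2 4
j=2: data[2]=3 ≤ 4 → i=2, swap data[2],data[2] (no change) → -10 0 3 -4 -11 7 -8 -3 8 9 6 2 4
j=3: data[3]=-4 ≤ 4 → i=3, swap data[3],data[3] (no change) → -10 0 3 -4 -11 7 -8 -3 8 9 6 2 4
j=4: data[4]=-11 ≤ 4 → i=4, swap data[4],data[4] (no change) → -10 0 3 -4 -11 7 -8 -3 8 9 6 2 4
j=5: data[5]=7 > 4 → no swap
j=6: data[6]=-8 ≤ 4 → i=5, swap data[5],data[6] → -10 0 3 -4 -11 -8 7 -3 8 9 6 2 4
j=7: data[7]=-3 ≤ 4 → i=6, swap data[6],data[7] → -10 0 3 -4 -11 -8 -3 7 8 9 6 2 4
j=8: data[8]=8 > 4 → no swap
j=9: data[9]=9 > 4 → no swap
j=10: data[10]=6 > 4 → no swap
j=11: data[11]=2 ≤ 4 → i=7, swap data[7],data[11] → -10 0 3 -4 -11 -8 -3 2 8 9 6 7 4
final swap data[8],data[12] → -10 0 3 -4 -11 -8 -3 2 4 9 6 7 8; return 8
p = 8; k-1 = 0 < 8 ⇒ left

8; left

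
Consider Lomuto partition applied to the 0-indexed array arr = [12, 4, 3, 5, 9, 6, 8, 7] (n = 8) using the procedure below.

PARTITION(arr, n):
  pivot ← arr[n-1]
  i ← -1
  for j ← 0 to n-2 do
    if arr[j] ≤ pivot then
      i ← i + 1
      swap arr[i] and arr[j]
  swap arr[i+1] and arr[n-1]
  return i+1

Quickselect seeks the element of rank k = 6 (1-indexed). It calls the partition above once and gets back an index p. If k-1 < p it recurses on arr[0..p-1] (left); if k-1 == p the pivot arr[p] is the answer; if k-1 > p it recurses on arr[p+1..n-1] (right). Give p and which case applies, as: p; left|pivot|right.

4; right

pivot = arr[7] = 7; i = -1
j=0: arr[0]=12 > 7 → no swap
j=1: arr[1]=4 ≤ 7 → i=0, swap arr[0],arr[1] → [4, 12, 3, 5, 9, 6, 8, 7]
j=2: arr[2]=3 ≤ 7 → i=1, swap arr[1],arr[2] → [4, 3, 12, 5, 9, 6, 8, 7]
j=3: arr[3]=5 ≤ 7 → i=2, swap arr[2],arr[3] → [4, 3, 5, 12, 9, 6, 8, 7]
j=4: arr[4]=9 > 7 → no swap
j=5: arr[5]=6 ≤ 7 → i=3, swap arr[3],arr[5] → [4, 3, 5, 6, 9, 12, 8, 7]
j=6: arr[6]=8 > 7 → no swap
final swap arr[4],arr[7] → [4, 3, 5, 6, 7, 12, 8, 9]; return 4
p = 4; k-1 = 5 > 4 ⇒ right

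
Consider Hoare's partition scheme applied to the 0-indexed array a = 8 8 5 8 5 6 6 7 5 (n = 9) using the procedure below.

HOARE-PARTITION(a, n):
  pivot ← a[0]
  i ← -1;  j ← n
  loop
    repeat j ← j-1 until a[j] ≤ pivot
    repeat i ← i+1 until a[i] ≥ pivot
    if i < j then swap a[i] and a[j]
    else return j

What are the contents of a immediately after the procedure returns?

5 7 5 6 5 6 8 8 8

pivot = a[0] = 8; i = -1, j = 9
j→8 (a[8]=5≤8), i→0 (a[0]=8≥8); i<j, swap → 5 8 5 8 5 6 6 7 8
j→7 (a[7]=7≤8), i→1 (a[1]=8≥8); i<j, swap → 5 7 5 8 5 6 6 8 8
j→6 (a[6]=6≤8), i→3 (a[3]=8≥8); i<j, swap → 5 7 5 6 5 6 8 8 8
j→5, i→6; i≥j, return j=5. a = 5 7 5 6 5 6 8 8 8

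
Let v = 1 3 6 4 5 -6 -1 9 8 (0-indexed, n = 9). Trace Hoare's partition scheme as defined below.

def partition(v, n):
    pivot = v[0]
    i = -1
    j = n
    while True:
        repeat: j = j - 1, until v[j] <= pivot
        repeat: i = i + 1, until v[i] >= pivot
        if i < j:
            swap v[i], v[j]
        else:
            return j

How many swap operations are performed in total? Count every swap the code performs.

2

pivot=1
j stops at 6 (-1), i stops at 0 (1); swap ⇒ -1 3 6 4 5 -6 1 9 8
j stops at 5 (-6), i stops at 1 (3); swap ⇒ -1 -6 6 4 5 3 1 9 8
j stops at 1, i stops at 2; i≥j ⇒ return 1. v=-1 -6 6 4 5 3 1 9 8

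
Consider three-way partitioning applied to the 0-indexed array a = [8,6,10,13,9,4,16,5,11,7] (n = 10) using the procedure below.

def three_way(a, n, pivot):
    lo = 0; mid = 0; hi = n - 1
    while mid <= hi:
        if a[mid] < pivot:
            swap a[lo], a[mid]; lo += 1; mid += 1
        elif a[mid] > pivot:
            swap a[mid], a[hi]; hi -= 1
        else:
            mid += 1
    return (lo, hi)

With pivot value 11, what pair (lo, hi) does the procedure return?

(7, 7)

pivot = 11; lo=0, mid=0, hi=9
a[mid]=8<11: swap a[0],a[0]; lo=1,mid=1 → [8,6,10,13,9,4,16,5,11,7]
a[mid]=6<11: swap a[1],a[1]; lo=2,mid=2 → [8,6,10,13,9,4,16,5,11,7]
a[mid]=10<11: swap a[2],a[2]; lo=3,mid=3 → [8,6,10,13,9,4,16,5,11,7]
a[mid]=13>11: swap a[3],a[9]; hi=8 → [8,6,10,7,9,4,16,5,11,13]
a[mid]=7<11: swap a[3],a[3]; lo=4,mid=4 → [8,6,10,7,9,4,16,5,11,13]
a[mid]=9<11: swap a[4],a[4]; lo=5,mid=5 → [8,6,10,7,9,4,16,5,11,13]
a[mid]=4<11: swap a[5],a[5]; lo=6,mid=6 → [8,6,10,7,9,4,16,5,11,13]
a[mid]=16>11: swap a[6],a[8]; hi=7 → [8,6,10,7,9,4,11,5,16,13]
a[mid]=11=11: mid=7
a[mid]=5<11: swap a[6],a[7]; lo=7,mid=8 → [8,6,10,7,9,4,5,11,16,13]
end: lo=7, hi=7; a = [8,6,10,7,9,4,5,11,16,13]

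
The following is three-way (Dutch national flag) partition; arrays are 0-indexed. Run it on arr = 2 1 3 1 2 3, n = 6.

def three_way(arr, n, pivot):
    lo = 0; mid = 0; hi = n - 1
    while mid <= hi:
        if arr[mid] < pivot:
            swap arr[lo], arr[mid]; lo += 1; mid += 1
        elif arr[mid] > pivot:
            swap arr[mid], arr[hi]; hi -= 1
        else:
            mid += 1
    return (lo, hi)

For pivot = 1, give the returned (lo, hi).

pivot = 1; lo=0, mid=0, hi=5
arr[mid]=2>1: swap arr[0],arr[5]; hi=4 → 3 1 3 1 2 2
arr[mid]=3>1: swap arr[0],arr[4]; hi=3 → 2 1 3 1 3 2
arr[mid]=2>1: swap arr[0],arr[3]; hi=2 → 1 1 3 2 3 2
arr[mid]=1=1: mid=1
arr[mid]=1=1: mid=2
arr[mid]=3>1: swap arr[2],arr[2]; hi=1 → 1 1 3 2 3 2
end: lo=0, hi=1; arr = 1 1 3 2 3 2

(0, 1)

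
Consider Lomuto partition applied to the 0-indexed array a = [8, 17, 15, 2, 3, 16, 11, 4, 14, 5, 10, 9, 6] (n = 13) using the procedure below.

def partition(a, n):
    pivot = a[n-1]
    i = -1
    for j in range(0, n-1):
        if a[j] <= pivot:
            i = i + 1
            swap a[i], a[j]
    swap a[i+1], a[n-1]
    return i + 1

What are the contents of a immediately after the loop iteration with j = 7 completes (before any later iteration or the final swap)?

[2, 3, 4, 8, 17, 16, 11, 15, 14, 5, 10, 9, 6]

pivot = a[12] = 6; i = -1
j=0: a[0]=8 > 6 → no swap
j=1: a[1]=17 > 6 → no swap
j=2: a[2]=15 > 6 → no swap
j=3: a[3]=2 ≤ 6 → i=0, swap a[0],a[3] → [2, 17, 15, 8, 3, 16, 11, 4, 14, 5, 10, 9, 6]
j=4: a[4]=3 ≤ 6 → i=1, swap a[1],a[4] → [2, 3, 15, 8, 17, 16, 11, 4, 14, 5, 10, 9, 6]
j=5: a[5]=16 > 6 → no swap
j=6: a[6]=11 > 6 → no swap
j=7: a[7]=4 ≤ 6 → i=2, swap a[2],a[7] → [2, 3, 4, 8, 17, 16, 11, 15, 14, 5, 10, 9, 6]
(after j=7) a = [2, 3, 4, 8, 17, 16, 11, 15, 14, 5, 10, 9, 6]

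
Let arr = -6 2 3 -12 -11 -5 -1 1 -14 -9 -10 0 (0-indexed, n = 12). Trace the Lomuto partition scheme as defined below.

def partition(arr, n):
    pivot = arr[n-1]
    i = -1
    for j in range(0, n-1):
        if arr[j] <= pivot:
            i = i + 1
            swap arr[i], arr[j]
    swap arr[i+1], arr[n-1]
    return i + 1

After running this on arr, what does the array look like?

-6 -12 -11 -5 -1 -14 -9 -10 0 3 1 2

pivot=0, i=-1
j=0: -6≤0, i=0, swap(0,0) ⇒ -6 2 3 -12 -11 -5 -1 1 -14 -9 -10 0
j=1: 2>0, skip
j=2: 3>0, skip
j=3: -12≤0, i=1, swap(1,3) ⇒ -6 -12 3 2 -11 -5 -1 1 -14 -9 -10 0
j=4: -11≤0, i=2, swap(2,4) ⇒ -6 -12 -11 2 3 -5 -1 1 -14 -9 -10 0
j=5: -5≤0, i=3, swap(3,5) ⇒ -6 -12 -11 -5 3 2 -1 1 -14 -9 -10 0
j=6: -1≤0, i=4, swap(4,6) ⇒ -6 -12 -11 -5 -1 2 3 1 -14 -9 -10 0
j=7: 1>0, skip
j=8: -14≤0, i=5, swap(5,8) ⇒ -6 -12 -11 -5 -1 -14 3 1 2 -9 -10 0
j=9: -9≤0, i=6, swap(6,9) ⇒ -6 -12 -11 -5 -1 -14 -9 1 2 3 -10 0
j=10: -10≤0, i=7, swap(7,10) ⇒ -6 -12 -11 -5 -1 -14 -9 -10 2 3 1 0
swap(8,11) ⇒ -6 -12 -11 -5 -1 -14 -9 -10 0 3 1 2; return 8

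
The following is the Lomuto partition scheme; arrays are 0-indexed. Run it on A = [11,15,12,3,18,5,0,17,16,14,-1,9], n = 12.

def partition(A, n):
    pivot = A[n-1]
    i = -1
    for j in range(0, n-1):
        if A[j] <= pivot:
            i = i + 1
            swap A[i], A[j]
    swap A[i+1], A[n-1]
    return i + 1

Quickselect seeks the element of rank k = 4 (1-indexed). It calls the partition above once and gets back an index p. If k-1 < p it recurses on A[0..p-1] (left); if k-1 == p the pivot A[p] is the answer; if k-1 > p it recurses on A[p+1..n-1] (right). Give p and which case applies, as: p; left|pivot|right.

pivot=9, i=-1
j=0: 11>9, skip
j=1: 15>9, skip
j=2: 12>9, skip
j=3: 3≤9, i=0, swap(0,3) ⇒ [3,15,12,11,18,5,0,17,16,14,-1,9]
j=4: 18>9, skip
j=5: 5≤9, i=1, swap(1,5) ⇒ [3,5,12,11,18,15,0,17,16,14,-1,9]
j=6: 0≤9, i=2, swap(2,6) ⇒ [3,5,0,11,18,15,12,17,16,14,-1,9]
j=7: 17>9, skip
j=8: 16>9, skip
j=9: 14>9, skip
j=10: -1≤9, i=3, swap(3,10) ⇒ [3,5,0,-1,18,15,12,17,16,14,11,9]
swap(4,11) ⇒ [3,5,0,-1,9,15,12,17,16,14,11,18]; return 4
p = 4; k-1 = 3 < 4 ⇒ left

4; left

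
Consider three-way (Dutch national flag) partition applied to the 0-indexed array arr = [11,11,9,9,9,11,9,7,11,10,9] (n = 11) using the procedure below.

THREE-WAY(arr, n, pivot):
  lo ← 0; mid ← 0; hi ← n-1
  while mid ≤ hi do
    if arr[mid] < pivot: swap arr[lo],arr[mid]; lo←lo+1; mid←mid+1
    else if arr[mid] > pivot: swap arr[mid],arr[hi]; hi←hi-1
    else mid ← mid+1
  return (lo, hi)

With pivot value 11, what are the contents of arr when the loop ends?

lo=0 mid=0 hi=10
11=11: mid=1
11=11: mid=2
9<11: swap(0,2), lo=1 mid=3 ⇒ [9,11,11,9,9,11,9,7,11,10,9]
9<11: swap(1,3), lo=2 mid=4 ⇒ [9,9,11,11,9,11,9,7,11,10,9]
9<11: swap(2,4), lo=3 mid=5 ⇒ [9,9,9,11,11,11,9,7,11,10,9]
11=11: mid=6
9<11: swap(3,6), lo=4 mid=7 ⇒ [9,9,9,9,11,11,11,7,11,10,9]
7<11: swap(4,7), lo=5 mid=8 ⇒ [9,9,9,9,7,11,11,11,11,10,9]
11=11: mid=9
10<11: swap(5,9), lo=6 mid=10 ⇒ [9,9,9,9,7,10,11,11,11,11,9]
9<11: swap(6,10), lo=7 mid=11 ⇒ [9,9,9,9,7,10,9,11,11,11,11]
done. lo=7 hi=10; arr=[9,9,9,9,7,10,9,11,11,11,11]

[9,9,9,9,7,10,9,11,11,11,11]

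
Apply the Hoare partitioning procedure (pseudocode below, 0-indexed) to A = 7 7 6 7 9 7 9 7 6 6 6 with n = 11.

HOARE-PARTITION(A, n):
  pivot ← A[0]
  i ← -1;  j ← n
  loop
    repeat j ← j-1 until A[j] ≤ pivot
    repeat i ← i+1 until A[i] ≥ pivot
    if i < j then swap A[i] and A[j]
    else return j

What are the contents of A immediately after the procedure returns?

pivot = A[0] = 7; i = -1, j = 11
j→10 (A[10]=6≤7), i→0 (A[0]=7≥7); i<j, swap → 6 7 6 7 9 7 9 7 6 6 7
j→9 (A[9]=6≤7), i→1 (A[1]=7≥7); i<j, swap → 6 6 6 7 9 7 9 7 6 7 7
j→8 (A[8]=6≤7), i→3 (A[3]=7≥7); i<j, swap → 6 6 6 6 9 7 9 7 7 7 7
j→7 (A[7]=7≤7), i→4 (A[4]=9≥7); i<j, swap → 6 6 6 6 7 7 9 9 7 7 7
j→5, i→5; i≥j, return j=5. A = 6 6 6 6 7 7 9 9 7 7 7

6 6 6 6 7 7 9 9 7 7 7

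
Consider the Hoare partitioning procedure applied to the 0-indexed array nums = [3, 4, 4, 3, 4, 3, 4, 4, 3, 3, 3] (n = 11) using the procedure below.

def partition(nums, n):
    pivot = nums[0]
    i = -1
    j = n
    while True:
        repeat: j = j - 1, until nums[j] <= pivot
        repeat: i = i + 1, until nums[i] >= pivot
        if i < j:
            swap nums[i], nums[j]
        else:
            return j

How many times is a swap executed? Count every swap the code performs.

pivot = nums[0] = 3; i = -1, j = 11
j→10 (nums[10]=3≤3), i→0 (nums[0]=3≥3); i<j, swap → [3, 4, 4, 3, 4, 3, 4, 4, 3, 3, 3]
j→9 (nums[9]=3≤3), i→1 (nums[1]=4≥3); i<j, swap → [3, 3, 4, 3, 4, 3, 4, 4, 3, 4, 3]
j→8 (nums[8]=3≤3), i→2 (nums[2]=4≥3); i<j, swap → [3, 3, 3, 3, 4, 3, 4, 4, 4, 4, 3]
j→5 (nums[5]=3≤3), i→3 (nums[3]=3≥3); i<j, swap → [3, 3, 3, 3, 4, 3, 4, 4, 4, 4, 3]
j→3, i→4; i≥j, return j=3. nums = [3, 3, 3, 3, 4, 3, 4, 4, 4, 4, 3]

4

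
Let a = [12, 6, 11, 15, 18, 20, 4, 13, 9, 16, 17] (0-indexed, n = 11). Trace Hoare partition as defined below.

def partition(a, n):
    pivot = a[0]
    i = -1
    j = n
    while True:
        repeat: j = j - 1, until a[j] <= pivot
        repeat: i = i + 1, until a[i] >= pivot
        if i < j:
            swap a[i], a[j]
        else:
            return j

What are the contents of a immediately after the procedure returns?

pivot=12
j stops at 8 (9), i stops at 0 (12); swap ⇒ [9, 6, 11, 15, 18, 20, 4, 13, 12, 16, 17]
j stops at 6 (4), i stops at 3 (15); swap ⇒ [9, 6, 11, 4, 18, 20, 15, 13, 12, 16, 17]
j stops at 3, i stops at 4; i≥j ⇒ return 3. a=[9, 6, 11, 4, 18, 20, 15, 13, 12, 16, 17]

[9, 6, 11, 4, 18, 20, 15, 13, 12, 16, 17]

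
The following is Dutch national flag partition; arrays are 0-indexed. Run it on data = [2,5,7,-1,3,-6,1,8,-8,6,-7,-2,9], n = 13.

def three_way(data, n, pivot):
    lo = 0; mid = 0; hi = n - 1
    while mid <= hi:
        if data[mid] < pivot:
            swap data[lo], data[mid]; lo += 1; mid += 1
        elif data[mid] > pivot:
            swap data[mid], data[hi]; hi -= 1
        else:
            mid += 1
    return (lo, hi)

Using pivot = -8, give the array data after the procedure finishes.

lo=0 mid=0 hi=12
2>-8: swap(0,12), hi=11 ⇒ [9,5,7,-1,3,-6,1,8,-8,6,-7,-2,2]
9>-8: swap(0,11), hi=10 ⇒ [-2,5,7,-1,3,-6,1,8,-8,6,-7,9,2]
-2>-8: swap(0,10), hi=9 ⇒ [-7,5,7,-1,3,-6,1,8,-8,6,-2,9,2]
-7>-8: swap(0,9), hi=8 ⇒ [6,5,7,-1,3,-6,1,8,-8,-7,-2,9,2]
6>-8: swap(0,8), hi=7 ⇒ [-8,5,7,-1,3,-6,1,8,6,-7,-2,9,2]
-8=-8: mid=1
5>-8: swap(1,7), hi=6 ⇒ [-8,8,7,-1,3,-6,1,5,6,-7,-2,9,2]
8>-8: swap(1,6), hi=5 ⇒ [-8,1,7,-1,3,-6,8,5,6,-7,-2,9,2]
1>-8: swap(1,5), hi=4 ⇒ [-8,-6,7,-1,3,1,8,5,6,-7,-2,9,2]
-6>-8: swap(1,4), hi=3 ⇒ [-8,3,7,-1,-6,1,8,5,6,-7,-2,9,2]
3>-8: swap(1,3), hi=2 ⇒ [-8,-1,7,3,-6,1,8,5,6,-7,-2,9,2]
-1>-8: swap(1,2), hi=1 ⇒ [-8,7,-1,3,-6,1,8,5,6,-7,-2,9,2]
7>-8: swap(1,1), hi=0 ⇒ [-8,7,-1,3,-6,1,8,5,6,-7,-2,9,2]
done. lo=0 hi=0; data=[-8,7,-1,3,-6,1,8,5,6,-7,-2,9,2]

[-8,7,-1,3,-6,1,8,5,6,-7,-2,9,2]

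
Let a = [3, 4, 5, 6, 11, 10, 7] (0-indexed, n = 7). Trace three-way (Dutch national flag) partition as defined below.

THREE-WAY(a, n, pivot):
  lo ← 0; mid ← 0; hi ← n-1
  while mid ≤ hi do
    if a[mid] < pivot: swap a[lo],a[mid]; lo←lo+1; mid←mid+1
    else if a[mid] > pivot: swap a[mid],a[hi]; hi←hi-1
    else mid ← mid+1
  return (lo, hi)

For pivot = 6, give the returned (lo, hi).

(3, 3)

lo=0 mid=0 hi=6
3<6: swap(0,0), lo=1 mid=1 ⇒ [3, 4, 5, 6, 11, 10, 7]
4<6: swap(1,1), lo=2 mid=2 ⇒ [3, 4, 5, 6, 11, 10, 7]
5<6: swap(2,2), lo=3 mid=3 ⇒ [3, 4, 5, 6, 11, 10, 7]
6=6: mid=4
11>6: swap(4,6), hi=5 ⇒ [3, 4, 5, 6, 7, 10, 11]
7>6: swap(4,5), hi=4 ⇒ [3, 4, 5, 6, 10, 7, 11]
10>6: swap(4,4), hi=3 ⇒ [3, 4, 5, 6, 10, 7, 11]
done. lo=3 hi=3; a=[3, 4, 5, 6, 10, 7, 11]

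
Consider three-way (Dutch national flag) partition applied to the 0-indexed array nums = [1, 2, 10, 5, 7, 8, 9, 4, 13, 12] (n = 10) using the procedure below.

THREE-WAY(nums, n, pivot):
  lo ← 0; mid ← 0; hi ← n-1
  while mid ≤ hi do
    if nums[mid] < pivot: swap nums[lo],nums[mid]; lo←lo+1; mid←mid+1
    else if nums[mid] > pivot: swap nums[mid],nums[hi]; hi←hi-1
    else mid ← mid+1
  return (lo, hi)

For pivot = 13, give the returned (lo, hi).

pivot = 13; lo=0, mid=0, hi=9
nums[mid]=1<13: swap nums[0],nums[0]; lo=1,mid=1 → [1, 2, 10, 5, 7, 8, 9, 4, 13, 12]
nums[mid]=2<13: swap nums[1],nums[1]; lo=2,mid=2 → [1, 2, 10, 5, 7, 8, 9, 4, 13, 12]
nums[mid]=10<13: swap nums[2],nums[2]; lo=3,mid=3 → [1, 2, 10, 5, 7, 8, 9, 4, 13, 12]
nums[mid]=5<13: swap nums[3],nums[3]; lo=4,mid=4 → [1, 2, 10, 5, 7, 8, 9, 4, 13, 12]
nums[mid]=7<13: swap nums[4],nums[4]; lo=5,mid=5 → [1, 2, 10, 5, 7, 8, 9, 4, 13, 12]
nums[mid]=8<13: swap nums[5],nums[5]; lo=6,mid=6 → [1, 2, 10, 5, 7, 8, 9, 4, 13, 12]
nums[mid]=9<13: swap nums[6],nums[6]; lo=7,mid=7 → [1, 2, 10, 5, 7, 8, 9, 4, 13, 12]
nums[mid]=4<13: swap nums[7],nums[7]; lo=8,mid=8 → [1, 2, 10, 5, 7, 8, 9, 4, 13, 12]
nums[mid]=13=13: mid=9
nums[mid]=12<13: swap nums[8],nums[9]; lo=9,mid=10 → [1, 2, 10, 5, 7, 8, 9, 4, 12, 13]
end: lo=9, hi=9; nums = [1, 2, 10, 5, 7, 8, 9, 4, 12, 13]

(9, 9)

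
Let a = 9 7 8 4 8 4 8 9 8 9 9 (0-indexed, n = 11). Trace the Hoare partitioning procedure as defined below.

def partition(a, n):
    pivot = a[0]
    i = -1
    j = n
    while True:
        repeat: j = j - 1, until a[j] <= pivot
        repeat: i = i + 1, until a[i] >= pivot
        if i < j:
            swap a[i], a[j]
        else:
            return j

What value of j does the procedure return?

8

pivot = a[0] = 9; i = -1, j = 11
j→10 (a[10]=9≤9), i→0 (a[0]=9≥9); i<j, swap → 9 7 8 4 8 4 8 9 8 9 9
j→9 (a[9]=9≤9), i→7 (a[7]=9≥9); i<j, swap → 9 7 8 4 8 4 8 9 8 9 9
j→8, i→9; i≥j, return j=8. a = 9 7 8 4 8 4 8 9 8 9 9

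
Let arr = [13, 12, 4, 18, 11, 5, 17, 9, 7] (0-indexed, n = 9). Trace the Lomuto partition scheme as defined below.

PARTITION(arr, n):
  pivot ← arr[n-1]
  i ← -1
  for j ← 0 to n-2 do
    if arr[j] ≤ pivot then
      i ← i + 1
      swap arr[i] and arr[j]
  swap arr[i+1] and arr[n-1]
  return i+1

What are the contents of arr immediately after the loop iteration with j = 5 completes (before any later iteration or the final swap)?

[4, 5, 13, 18, 11, 12, 17, 9, 7]

pivot=7, i=-1
j=0: 13>7, skip
j=1: 12>7, skip
j=2: 4≤7, i=0, swap(0,2) ⇒ [4, 12, 13, 18, 11, 5, 17, 9, 7]
j=3: 18>7, skip
j=4: 11>7, skip
j=5: 5≤7, i=1, swap(1,5) ⇒ [4, 5, 13, 18, 11, 12, 17, 9, 7]
(after j=5) arr = [4, 5, 13, 18, 11, 12, 17, 9, 7]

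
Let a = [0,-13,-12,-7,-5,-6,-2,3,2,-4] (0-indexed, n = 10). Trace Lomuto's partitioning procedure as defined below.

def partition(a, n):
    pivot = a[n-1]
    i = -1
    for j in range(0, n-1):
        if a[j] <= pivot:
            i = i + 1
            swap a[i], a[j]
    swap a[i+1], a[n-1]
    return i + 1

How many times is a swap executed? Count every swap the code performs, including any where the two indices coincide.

pivot = a[9] = -4; i = -1
j=0: a[0]=0 > -4 → no swap
j=1: a[1]=-13 ≤ -4 → i=0, swap a[0],a[1] → [-13,0,-12,-7,-5,-6,-2,3,2,-4]
j=2: a[2]=-12 ≤ -4 → i=1, swap a[1],a[2] → [-13,-12,0,-7,-5,-6,-2,3,2,-4]
j=3: a[3]=-7 ≤ -4 → i=2, swap a[2],a[3] → [-13,-12,-7,0,-5,-6,-2,3,2,-4]
j=4: a[4]=-5 ≤ -4 → i=3, swap a[3],a[4] → [-13,-12,-7,-5,0,-6,-2,3,2,-4]
j=5: a[5]=-6 ≤ -4 → i=4, swap a[4],a[5] → [-13,-12,-7,-5,-6,0,-2,3,2,-4]
j=6: a[6]=-2 > -4 → no swap
j=7: a[7]=3 > -4 → no swap
j=8: a[8]=2 > -4 → no swap
final swap a[5],a[9] → [-13,-12,-7,-5,-6,-4,-2,3,2,0]; return 5

6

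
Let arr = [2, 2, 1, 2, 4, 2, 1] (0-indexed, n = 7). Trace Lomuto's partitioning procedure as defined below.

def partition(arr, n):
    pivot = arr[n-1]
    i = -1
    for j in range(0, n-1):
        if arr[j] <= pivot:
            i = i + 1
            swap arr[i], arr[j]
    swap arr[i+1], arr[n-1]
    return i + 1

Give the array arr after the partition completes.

[1, 1, 2, 2, 4, 2, 2]

pivot=1, i=-1
j=0: 2>1, skip
j=1: 2>1, skip
j=2: 1≤1, i=0, swap(0,2) ⇒ [1, 2, 2, 2, 4, 2, 1]
j=3: 2>1, skip
j=4: 4>1, skip
j=5: 2>1, skip
swap(1,6) ⇒ [1, 1, 2, 2, 4, 2, 2]; return 1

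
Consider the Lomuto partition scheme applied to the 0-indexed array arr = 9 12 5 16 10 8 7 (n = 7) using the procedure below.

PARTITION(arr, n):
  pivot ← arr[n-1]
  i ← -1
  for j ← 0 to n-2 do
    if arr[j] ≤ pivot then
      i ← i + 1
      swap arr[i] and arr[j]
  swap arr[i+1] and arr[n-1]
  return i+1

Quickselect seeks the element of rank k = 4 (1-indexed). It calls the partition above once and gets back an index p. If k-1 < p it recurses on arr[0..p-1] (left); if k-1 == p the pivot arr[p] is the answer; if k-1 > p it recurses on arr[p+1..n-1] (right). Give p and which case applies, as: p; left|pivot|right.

pivot = arr[6] = 7; i = -1
j=0: arr[0]=9 > 7 → no swap
j=1: arr[1]=12 > 7 → no swap
j=2: arr[2]=5 ≤ 7 → i=0, swap arr[0],arr[2] → 5 12 9 16 10 8 7
j=3: arr[3]=16 > 7 → no swap
j=4: arr[4]=10 > 7 → no swap
j=5: arr[5]=8 > 7 → no swap
final swap arr[1],arr[6] → 5 7 9 16 10 8 12; return 1
p = 1; k-1 = 3 > 1 ⇒ right

1; right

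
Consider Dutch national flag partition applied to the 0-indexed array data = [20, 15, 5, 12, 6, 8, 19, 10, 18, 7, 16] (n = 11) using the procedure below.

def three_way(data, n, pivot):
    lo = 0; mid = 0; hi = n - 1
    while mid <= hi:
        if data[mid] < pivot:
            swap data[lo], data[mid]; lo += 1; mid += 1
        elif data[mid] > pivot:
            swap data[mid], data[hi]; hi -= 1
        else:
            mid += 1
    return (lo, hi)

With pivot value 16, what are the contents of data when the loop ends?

[15, 5, 12, 6, 8, 7, 10, 16, 18, 19, 20]

pivot = 16; lo=0, mid=0, hi=10
data[mid]=20>16: swap data[0],data[10]; hi=9 → [16, 15, 5, 12, 6, 8, 19, 10, 18, 7, 20]
data[mid]=16=16: mid=1
data[mid]=15<16: swap data[0],data[1]; lo=1,mid=2 → [15, 16, 5, 12, 6, 8, 19, 10, 18, 7, 20]
data[mid]=5<16: swap data[1],data[2]; lo=2,mid=3 → [15, 5, 16, 12, 6, 8, 19, 10, 18, 7, 20]
data[mid]=12<16: swap data[2],data[3]; lo=3,mid=4 → [15, 5, 12, 16, 6, 8, 19, 10, 18, 7, 20]
data[mid]=6<16: swap data[3],data[4]; lo=4,mid=5 → [15, 5, 12, 6, 16, 8, 19, 10, 18, 7, 20]
data[mid]=8<16: swap data[4],data[5]; lo=5,mid=6 → [15, 5, 12, 6, 8, 16, 19, 10, 18, 7, 20]
data[mid]=19>16: swap data[6],data[9]; hi=8 → [15, 5, 12, 6, 8, 16, 7, 10, 18, 19, 20]
data[mid]=7<16: swap data[5],data[6]; lo=6,mid=7 → [15, 5, 12, 6, 8, 7, 16, 10, 18, 19, 20]
data[mid]=10<16: swap data[6],data[7]; lo=7,mid=8 → [15, 5, 12, 6, 8, 7, 10, 16, 18, 19, 20]
data[mid]=18>16: swap data[8],data[8]; hi=7 → [15, 5, 12, 6, 8, 7, 10, 16, 18, 19, 20]
end: lo=7, hi=7; data = [15, 5, 12, 6, 8, 7, 10, 16, 18, 19, 20]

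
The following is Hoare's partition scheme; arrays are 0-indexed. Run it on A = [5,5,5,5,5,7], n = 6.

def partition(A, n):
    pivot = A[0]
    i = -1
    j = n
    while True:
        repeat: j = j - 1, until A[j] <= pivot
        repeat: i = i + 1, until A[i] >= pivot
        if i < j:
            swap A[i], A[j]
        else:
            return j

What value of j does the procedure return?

pivot=5
j stops at 4 (5), i stops at 0 (5); swap ⇒ [5,5,5,5,5,7]
j stops at 3 (5), i stops at 1 (5); swap ⇒ [5,5,5,5,5,7]
j stops at 2, i stops at 2; i≥j ⇒ return 2. A=[5,5,5,5,5,7]

2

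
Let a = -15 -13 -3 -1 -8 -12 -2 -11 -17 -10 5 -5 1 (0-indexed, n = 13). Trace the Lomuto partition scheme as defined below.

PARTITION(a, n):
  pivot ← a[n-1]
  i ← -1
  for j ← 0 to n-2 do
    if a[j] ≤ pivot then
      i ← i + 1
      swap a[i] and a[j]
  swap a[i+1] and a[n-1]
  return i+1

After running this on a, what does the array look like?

-15 -13 -3 -1 -8 -12 -2 -11 -17 -10 -5 1 5

pivot = a[12] = 1; i = -1
j=0: a[0]=-15 ≤ 1 → i=0, swap a[0],a[0] (no change) → -15 -13 -3 -1 -8 -12 -2 -11 -17 -10 5 -5 1
j=1: a[1]=-13 ≤ 1 → i=1, swap a[1],a[1] (no change) → -15 -13 -3 -1 -8 -12 -2 -11 -17 -10 5 -5 1
j=2: a[2]=-3 ≤ 1 → i=2, swap a[2],a[2] (no change) → -15 -13 -3 -1 -8 -12 -2 -11 -17 -10 5 -5 1
j=3: a[3]=-1 ≤ 1 → i=3, swap a[3],a[3] (no change) → -15 -13 -3 -1 -8 -12 -2 -11 -17 -10 5 -5 1
j=4: a[4]=-8 ≤ 1 → i=4, swap a[4],a[4] (no change) → -15 -13 -3 -1 -8 -12 -2 -11 -17 -10 5 -5 1
j=5: a[5]=-12 ≤ 1 → i=5, swap a[5],a[5] (no change) → -15 -13 -3 -1 -8 -12 -2 -11 -17 -10 5 -5 1
j=6: a[6]=-2 ≤ 1 → i=6, swap a[6],a[6] (no change) → -15 -13 -3 -1 -8 -12 -2 -11 -17 -10 5 -5 1
j=7: a[7]=-11 ≤ 1 → i=7, swap a[7],a[7] (no change) → -15 -13 -3 -1 -8 -12 -2 -11 -17 -10 5 -5 1
j=8: a[8]=-17 ≤ 1 → i=8, swap a[8],a[8] (no change) → -15 -13 -3 -1 -8 -12 -2 -11 -17 -10 5 -5 1
j=9: a[9]=-10 ≤ 1 → i=9, swap a[9],a[9] (no change) → -15 -13 -3 -1 -8 -12 -2 -11 -17 -10 5 -5 1
j=10: a[10]=5 > 1 → no swap
j=11: a[11]=-5 ≤ 1 → i=10, swap a[10],a[11] → -15 -13 -3 -1 -8 -12 -2 -11 -17 -10 -5 5 1
final swap a[11],a[12] → -15 -13 -3 -1 -8 -12 -2 -11 -17 -10 -5 1 5; return 11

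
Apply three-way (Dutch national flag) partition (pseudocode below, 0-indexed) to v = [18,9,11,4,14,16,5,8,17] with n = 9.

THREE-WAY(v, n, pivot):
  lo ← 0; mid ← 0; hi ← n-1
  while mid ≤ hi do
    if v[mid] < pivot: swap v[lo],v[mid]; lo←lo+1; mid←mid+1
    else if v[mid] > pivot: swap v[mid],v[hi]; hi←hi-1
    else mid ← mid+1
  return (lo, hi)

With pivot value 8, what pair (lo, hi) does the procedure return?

(2, 2)

lo=0 mid=0 hi=8
18>8: swap(0,8), hi=7 ⇒ [17,9,11,4,14,16,5,8,18]
17>8: swap(0,7), hi=6 ⇒ [8,9,11,4,14,16,5,17,18]
8=8: mid=1
9>8: swap(1,6), hi=5 ⇒ [8,5,11,4,14,16,9,17,18]
5<8: swap(0,1), lo=1 mid=2 ⇒ [5,8,11,4,14,16,9,17,18]
11>8: swap(2,5), hi=4 ⇒ [5,8,16,4,14,11,9,17,18]
16>8: swap(2,4), hi=3 ⇒ [5,8,14,4,16,11,9,17,18]
14>8: swap(2,3), hi=2 ⇒ [5,8,4,14,16,11,9,17,18]
4<8: swap(1,2), lo=2 mid=3 ⇒ [5,4,8,14,16,11,9,17,18]
done. lo=2 hi=2; v=[5,4,8,14,16,11,9,17,18]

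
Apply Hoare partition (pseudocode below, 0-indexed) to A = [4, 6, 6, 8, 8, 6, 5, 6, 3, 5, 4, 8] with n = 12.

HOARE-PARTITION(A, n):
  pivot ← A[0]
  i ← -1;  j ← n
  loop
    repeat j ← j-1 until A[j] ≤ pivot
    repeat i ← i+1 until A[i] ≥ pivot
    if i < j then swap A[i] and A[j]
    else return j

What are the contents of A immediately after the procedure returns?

pivot = A[0] = 4; i = -1, j = 12
j→10 (A[10]=4≤4), i→0 (A[0]=4≥4); i<j, swap → [4, 6, 6, 8, 8, 6, 5, 6, 3, 5, 4, 8]
j→8 (A[8]=3≤4), i→1 (A[1]=6≥4); i<j, swap → [4, 3, 6, 8, 8, 6, 5, 6, 6, 5, 4, 8]
j→1, i→2; i≥j, return j=1. A = [4, 3, 6, 8, 8, 6, 5, 6, 6, 5, 4, 8]

[4, 3, 6, 8, 8, 6, 5, 6, 6, 5, 4, 8]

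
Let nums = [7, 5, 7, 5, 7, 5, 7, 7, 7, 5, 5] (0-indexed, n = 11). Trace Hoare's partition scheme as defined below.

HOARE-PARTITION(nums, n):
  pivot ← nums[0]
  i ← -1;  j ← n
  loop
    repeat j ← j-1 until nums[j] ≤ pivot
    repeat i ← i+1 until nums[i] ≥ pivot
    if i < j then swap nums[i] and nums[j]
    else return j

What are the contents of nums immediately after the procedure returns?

[5, 5, 5, 5, 7, 5, 7, 7, 7, 7, 7]

pivot = nums[0] = 7; i = -1, j = 11
j→10 (nums[10]=5≤7), i→0 (nums[0]=7≥7); i<j, swap → [5, 5, 7, 5, 7, 5, 7, 7, 7, 5, 7]
j→9 (nums[9]=5≤7), i→2 (nums[2]=7≥7); i<j, swap → [5, 5, 5, 5, 7, 5, 7, 7, 7, 7, 7]
j→8 (nums[8]=7≤7), i→4 (nums[4]=7≥7); i<j, swap → [5, 5, 5, 5, 7, 5, 7, 7, 7, 7, 7]
j→7 (nums[7]=7≤7), i→6 (nums[6]=7≥7); i<j, swap → [5, 5, 5, 5, 7, 5, 7, 7, 7, 7, 7]
j→6, i→7; i≥j, return j=6. nums = [5, 5, 5, 5, 7, 5, 7, 7, 7, 7, 7]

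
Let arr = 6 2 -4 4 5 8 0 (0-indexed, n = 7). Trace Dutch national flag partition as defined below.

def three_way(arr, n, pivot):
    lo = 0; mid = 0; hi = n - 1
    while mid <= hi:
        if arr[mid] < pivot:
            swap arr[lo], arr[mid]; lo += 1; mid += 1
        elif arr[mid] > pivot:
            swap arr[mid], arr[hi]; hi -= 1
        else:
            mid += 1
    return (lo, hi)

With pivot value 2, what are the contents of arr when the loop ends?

0 -4 2 5 8 4 6

pivot = 2; lo=0, mid=0, hi=6
arr[mid]=6>2: swap arr[0],arr[6]; hi=5 → 0 2 -4 4 5 8 6
arr[mid]=0<2: swap arr[0],arr[0]; lo=1,mid=1 → 0 2 -4 4 5 8 6
arr[mid]=2=2: mid=2
arr[mid]=-4<2: swap arr[1],arr[2]; lo=2,mid=3 → 0 -4 2 4 5 8 6
arr[mid]=4>2: swap arr[3],arr[5]; hi=4 → 0 -4 2 8 5 4 6
arr[mid]=8>2: swap arr[3],arr[4]; hi=3 → 0 -4 2 5 8 4 6
arr[mid]=5>2: swap arr[3],arr[3]; hi=2 → 0 -4 2 5 8 4 6
end: lo=2, hi=2; arr = 0 -4 2 5 8 4 6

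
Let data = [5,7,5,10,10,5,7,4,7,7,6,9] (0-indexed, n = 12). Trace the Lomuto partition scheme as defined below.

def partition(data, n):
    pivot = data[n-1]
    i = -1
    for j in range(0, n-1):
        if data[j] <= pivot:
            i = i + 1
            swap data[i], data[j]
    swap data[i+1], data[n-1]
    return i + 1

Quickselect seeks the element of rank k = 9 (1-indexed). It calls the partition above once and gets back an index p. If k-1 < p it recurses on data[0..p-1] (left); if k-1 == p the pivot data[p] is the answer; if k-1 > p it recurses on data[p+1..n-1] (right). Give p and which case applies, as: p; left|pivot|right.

pivot = data[11] = 9; i = -1
j=0: data[0]=5 ≤ 9 → i=0, swap data[0],data[0] (no change) → [5,7,5,10,10,5,7,4,7,7,6,9]
j=1: data[1]=7 ≤ 9 → i=1, swap data[1],data[1] (no change) → [5,7,5,10,10,5,7,4,7,7,6,9]
j=2: data[2]=5 ≤ 9 → i=2, swap data[2],data[2] (no change) → [5,7,5,10,10,5,7,4,7,7,6,9]
j=3: data[3]=10 > 9 → no swap
j=4: data[4]=10 > 9 → no swap
j=5: data[5]=5 ≤ 9 → i=3, swap data[3],data[5] → [5,7,5,5,10,10,7,4,7,7,6,9]
j=6: data[6]=7 ≤ 9 → i=4, swap data[4],data[6] → [5,7,5,5,7,10,10,4,7,7,6,9]
j=7: data[7]=4 ≤ 9 → i=5, swap data[5],data[7] → [5,7,5,5,7,4,10,10,7,7,6,9]
j=8: data[8]=7 ≤ 9 → i=6, swap data[6],data[8] → [5,7,5,5,7,4,7,10,10,7,6,9]
j=9: data[9]=7 ≤ 9 → i=7, swap data[7],data[9] → [5,7,5,5,7,4,7,7,10,10,6,9]
j=10: data[10]=6 ≤ 9 → i=8, swap data[8],data[10] → [5,7,5,5,7,4,7,7,6,10,10,9]
final swap data[9],data[11] → [5,7,5,5,7,4,7,7,6,9,10,10]; return 9
p = 9; k-1 = 8 < 9 ⇒ left

9; left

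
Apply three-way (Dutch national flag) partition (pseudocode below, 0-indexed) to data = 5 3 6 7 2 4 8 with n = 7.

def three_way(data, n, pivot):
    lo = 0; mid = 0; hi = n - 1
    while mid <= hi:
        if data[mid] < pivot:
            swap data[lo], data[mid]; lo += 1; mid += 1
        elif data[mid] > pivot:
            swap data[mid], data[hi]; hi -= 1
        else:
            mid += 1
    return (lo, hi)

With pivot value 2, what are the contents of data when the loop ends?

lo=0 mid=0 hi=6
5>2: swap(0,6), hi=5 ⇒ 8 3 6 7 2 4 5
8>2: swap(0,5), hi=4 ⇒ 4 3 6 7 2 8 5
4>2: swap(0,4), hi=3 ⇒ 2 3 6 7 4 8 5
2=2: mid=1
3>2: swap(1,3), hi=2 ⇒ 2 7 6 3 4 8 5
7>2: swap(1,2), hi=1 ⇒ 2 6 7 3 4 8 5
6>2: swap(1,1), hi=0 ⇒ 2 6 7 3 4 8 5
done. lo=0 hi=0; data=2 6 7 3 4 8 5

2 6 7 3 4 8 5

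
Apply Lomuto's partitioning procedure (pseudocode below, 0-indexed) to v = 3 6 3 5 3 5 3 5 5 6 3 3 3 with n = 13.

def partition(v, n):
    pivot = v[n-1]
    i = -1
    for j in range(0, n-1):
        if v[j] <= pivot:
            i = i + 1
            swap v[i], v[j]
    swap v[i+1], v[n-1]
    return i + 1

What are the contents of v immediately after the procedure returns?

pivot = v[12] = 3; i = -1
j=0: v[0]=3 ≤ 3 → i=0, swap v[0],v[0] (no change) → 3 6 3 5 3 5 3 5 5 6 3 3 3
j=1: v[1]=6 > 3 → no swap
j=2: v[2]=3 ≤ 3 → i=1, swap v[1],v[2] → 3 3 6 5 3 5 3 5 5 6 3 3 3
j=3: v[3]=5 > 3 → no swap
j=4: v[4]=3 ≤ 3 → i=2, swap v[2],v[4] → 3 3 3 5 6 5 3 5 5 6 3 3 3
j=5: v[5]=5 > 3 → no swap
j=6: v[6]=3 ≤ 3 → i=3, swap v[3],v[6] → 3 3 3 3 6 5 5 5 5 6 3 3 3
j=7: v[7]=5 > 3 → no swap
j=8: v[8]=5 > 3 → no swap
j=9: v[9]=6 > 3 → no swap
j=10: v[10]=3 ≤ 3 → i=4, swap v[4],v[10] → 3 3 3 3 3 5 5 5 5 6 6 3 3
j=11: v[11]=3 ≤ 3 → i=5, swap v[5],v[11] → 3 3 3 3 3 3 5 5 5 6 6 5 3
final swap v[6],v[12] → 3 3 3 3 3 3 3 5 5 6 6 5 5; return 6

3 3 3 3 3 3 3 5 5 6 6 5 5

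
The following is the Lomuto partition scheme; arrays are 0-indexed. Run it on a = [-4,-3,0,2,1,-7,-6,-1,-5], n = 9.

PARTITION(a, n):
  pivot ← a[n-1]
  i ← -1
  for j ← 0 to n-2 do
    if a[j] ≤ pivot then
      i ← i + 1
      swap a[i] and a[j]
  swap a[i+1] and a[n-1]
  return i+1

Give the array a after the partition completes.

[-7,-6,-5,2,1,-4,-3,-1,0]

pivot=-5, i=-1
j=0: -4>-5, skip
j=1: -3>-5, skip
j=2: 0>-5, skip
j=3: 2>-5, skip
j=4: 1>-5, skip
j=5: -7≤-5, i=0, swap(0,5) ⇒ [-7,-3,0,2,1,-4,-6,-1,-5]
j=6: -6≤-5, i=1, swap(1,6) ⇒ [-7,-6,0,2,1,-4,-3,-1,-5]
j=7: -1>-5, skip
swap(2,8) ⇒ [-7,-6,-5,2,1,-4,-3,-1,0]; return 2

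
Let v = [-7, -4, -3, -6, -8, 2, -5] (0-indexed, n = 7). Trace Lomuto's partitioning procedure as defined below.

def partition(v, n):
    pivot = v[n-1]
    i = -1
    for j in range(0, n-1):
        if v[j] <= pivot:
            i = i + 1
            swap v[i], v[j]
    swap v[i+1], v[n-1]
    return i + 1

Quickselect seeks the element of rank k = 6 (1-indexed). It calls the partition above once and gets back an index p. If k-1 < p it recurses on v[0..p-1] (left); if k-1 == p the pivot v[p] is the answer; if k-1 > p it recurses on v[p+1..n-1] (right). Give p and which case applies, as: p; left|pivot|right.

pivot=-5, i=-1
j=0: -7≤-5, i=0, swap(0,0) ⇒ [-7, -4, -3, -6, -8, 2, -5]
j=1: -4>-5, skip
j=2: -3>-5, skip
j=3: -6≤-5, i=1, swap(1,3) ⇒ [-7, -6, -3, -4, -8, 2, -5]
j=4: -8≤-5, i=2, swap(2,4) ⇒ [-7, -6, -8, -4, -3, 2, -5]
j=5: 2>-5, skip
swap(3,6) ⇒ [-7, -6, -8, -5, -3, 2, -4]; return 3
p = 3; k-1 = 5 > 3 ⇒ right

3; right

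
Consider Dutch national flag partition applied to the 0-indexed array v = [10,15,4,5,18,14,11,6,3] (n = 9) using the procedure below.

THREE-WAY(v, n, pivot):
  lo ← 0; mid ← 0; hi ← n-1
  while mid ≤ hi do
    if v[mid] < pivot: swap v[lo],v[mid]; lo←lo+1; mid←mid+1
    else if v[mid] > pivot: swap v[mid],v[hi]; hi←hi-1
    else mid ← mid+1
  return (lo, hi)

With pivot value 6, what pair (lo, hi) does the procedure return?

pivot = 6; lo=0, mid=0, hi=8
v[mid]=10>6: swap v[0],v[8]; hi=7 → [3,15,4,5,18,14,11,6,10]
v[mid]=3<6: swap v[0],v[0]; lo=1,mid=1 → [3,15,4,5,18,14,11,6,10]
v[mid]=15>6: swap v[1],v[7]; hi=6 → [3,6,4,5,18,14,11,15,10]
v[mid]=6=6: mid=2
v[mid]=4<6: swap v[1],v[2]; lo=2,mid=3 → [3,4,6,5,18,14,11,15,10]
v[mid]=5<6: swap v[2],v[3]; lo=3,mid=4 → [3,4,5,6,18,14,11,15,10]
v[mid]=18>6: swap v[4],v[6]; hi=5 → [3,4,5,6,11,14,18,15,10]
v[mid]=11>6: swap v[4],v[5]; hi=4 → [3,4,5,6,14,11,18,15,10]
v[mid]=14>6: swap v[4],v[4]; hi=3 → [3,4,5,6,14,11,18,15,10]
end: lo=3, hi=3; v = [3,4,5,6,14,11,18,15,10]

(3, 3)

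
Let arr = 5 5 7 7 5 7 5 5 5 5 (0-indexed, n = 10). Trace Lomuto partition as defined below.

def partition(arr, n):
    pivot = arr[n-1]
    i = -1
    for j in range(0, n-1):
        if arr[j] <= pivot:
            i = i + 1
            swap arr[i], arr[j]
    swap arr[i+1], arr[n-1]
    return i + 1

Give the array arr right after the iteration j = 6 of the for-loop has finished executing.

pivot=5, i=-1
j=0: 5≤5, i=0, swap(0,0) ⇒ 5 5 7 7 5 7 5 5 5 5
j=1: 5≤5, i=1, swap(1,1) ⇒ 5 5 7 7 5 7 5 5 5 5
j=2: 7>5, skip
j=3: 7>5, skip
j=4: 5≤5, i=2, swap(2,4) ⇒ 5 5 5 7 7 7 5 5 5 5
j=5: 7>5, skip
j=6: 5≤5, i=3, swap(3,6) ⇒ 5 5 5 5 7 7 7 5 5 5
(after j=6) arr = 5 5 5 5 7 7 7 5 5 5

5 5 5 5 7 7 7 5 5 5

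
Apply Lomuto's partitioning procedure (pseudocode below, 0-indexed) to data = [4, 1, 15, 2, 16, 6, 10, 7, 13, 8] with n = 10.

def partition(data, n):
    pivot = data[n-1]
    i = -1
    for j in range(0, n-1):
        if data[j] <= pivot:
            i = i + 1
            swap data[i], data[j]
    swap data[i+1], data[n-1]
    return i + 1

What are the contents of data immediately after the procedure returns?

[4, 1, 2, 6, 7, 8, 10, 16, 13, 15]

pivot = data[9] = 8; i = -1
j=0: data[0]=4 ≤ 8 → i=0, swap data[0],data[0] (no change) → [4, 1, 15, 2, 16, 6, 10, 7, 13, 8]
j=1: data[1]=1 ≤ 8 → i=1, swap data[1],data[1] (no change) → [4, 1, 15, 2, 16, 6, 10, 7, 13, 8]
j=2: data[2]=15 > 8 → no swap
j=3: data[3]=2 ≤ 8 → i=2, swap data[2],data[3] → [4, 1, 2, 15, 16, 6, 10, 7, 13, 8]
j=4: data[4]=16 > 8 → no swap
j=5: data[5]=6 ≤ 8 → i=3, swap data[3],data[5] → [4, 1, 2, 6, 16, 15, 10, 7, 13, 8]
j=6: data[6]=10 > 8 → no swap
j=7: data[7]=7 ≤ 8 → i=4, swap data[4],data[7] → [4, 1, 2, 6, 7, 15, 10, 16, 13, 8]
j=8: data[8]=13 > 8 → no swap
final swap data[5],data[9] → [4, 1, 2, 6, 7, 8, 10, 16, 13, 15]; return 5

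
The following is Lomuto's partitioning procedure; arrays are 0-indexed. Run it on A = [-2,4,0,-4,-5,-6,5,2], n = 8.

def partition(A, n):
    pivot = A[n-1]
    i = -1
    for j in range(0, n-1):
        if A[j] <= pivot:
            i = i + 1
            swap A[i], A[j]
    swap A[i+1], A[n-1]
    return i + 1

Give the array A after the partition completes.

pivot=2, i=-1
j=0: -2≤2, i=0, swap(0,0) ⇒ [-2,4,0,-4,-5,-6,5,2]
j=1: 4>2, skip
j=2: 0≤2, i=1, swap(1,2) ⇒ [-2,0,4,-4,-5,-6,5,2]
j=3: -4≤2, i=2, swap(2,3) ⇒ [-2,0,-4,4,-5,-6,5,2]
j=4: -5≤2, i=3, swap(3,4) ⇒ [-2,0,-4,-5,4,-6,5,2]
j=5: -6≤2, i=4, swap(4,5) ⇒ [-2,0,-4,-5,-6,4,5,2]
j=6: 5>2, skip
swap(5,7) ⇒ [-2,0,-4,-5,-6,2,5,4]; return 5

[-2,0,-4,-5,-6,2,5,4]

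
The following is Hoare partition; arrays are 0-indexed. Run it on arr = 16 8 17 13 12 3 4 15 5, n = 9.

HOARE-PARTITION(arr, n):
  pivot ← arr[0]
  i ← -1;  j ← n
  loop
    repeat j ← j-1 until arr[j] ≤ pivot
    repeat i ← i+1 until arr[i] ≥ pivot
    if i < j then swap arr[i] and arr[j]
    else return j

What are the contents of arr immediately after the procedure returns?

5 8 15 13 12 3 4 17 16

pivot = arr[0] = 16; i = -1, j = 9
j→8 (arr[8]=5≤16), i→0 (arr[0]=16≥16); i<j, swap → 5 8 17 13 12 3 4 15 16
j→7 (arr[7]=15≤16), i→2 (arr[2]=17≥16); i<j, swap → 5 8 15 13 12 3 4 17 16
j→6, i→7; i≥j, return j=6. arr = 5 8 15 13 12 3 4 17 16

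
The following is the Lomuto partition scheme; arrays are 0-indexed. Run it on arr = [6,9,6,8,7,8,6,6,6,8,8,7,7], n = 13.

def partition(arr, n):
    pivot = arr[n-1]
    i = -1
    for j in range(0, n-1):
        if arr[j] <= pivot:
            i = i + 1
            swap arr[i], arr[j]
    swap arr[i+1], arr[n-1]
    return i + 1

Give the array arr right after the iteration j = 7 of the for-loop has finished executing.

[6,6,7,6,6,8,8,9,6,8,8,7,7]

pivot = arr[12] = 7; i = -1
j=0: arr[0]=6 ≤ 7 → i=0, swap arr[0],arr[0] (no change) → [6,9,6,8,7,8,6,6,6,8,8,7,7]
j=1: arr[1]=9 > 7 → no swap
j=2: arr[2]=6 ≤ 7 → i=1, swap arr[1],arr[2] → [6,6,9,8,7,8,6,6,6,8,8,7,7]
j=3: arr[3]=8 > 7 → no swap
j=4: arr[4]=7 ≤ 7 → i=2, swap arr[2],arr[4] → [6,6,7,8,9,8,6,6,6,8,8,7,7]
j=5: arr[5]=8 > 7 → no swap
j=6: arr[6]=6 ≤ 7 → i=3, swap arr[3],arr[6] → [6,6,7,6,9,8,8,6,6,8,8,7,7]
j=7: arr[7]=6 ≤ 7 → i=4, swap arr[4],arr[7] → [6,6,7,6,6,8,8,9,6,8,8,7,7]
(after j=7) arr = [6,6,7,6,6,8,8,9,6,8,8,7,7]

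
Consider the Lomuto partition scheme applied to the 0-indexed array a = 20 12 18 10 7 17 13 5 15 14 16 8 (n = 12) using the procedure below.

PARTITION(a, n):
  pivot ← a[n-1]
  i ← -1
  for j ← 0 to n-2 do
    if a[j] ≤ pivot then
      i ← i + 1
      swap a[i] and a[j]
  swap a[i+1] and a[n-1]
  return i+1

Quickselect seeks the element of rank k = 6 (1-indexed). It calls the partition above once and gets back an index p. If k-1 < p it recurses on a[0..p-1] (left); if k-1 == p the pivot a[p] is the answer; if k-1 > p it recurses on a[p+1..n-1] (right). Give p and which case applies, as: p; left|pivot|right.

2; right

pivot=8, i=-1
j=0: 20>8, skip
j=1: 12>8, skip
j=2: 18>8, skip
j=3: 10>8, skip
j=4: 7≤8, i=0, swap(0,4) ⇒ 7 12 18 10 20 17 13 5 15 14 16 8
j=5: 17>8, skip
j=6: 13>8, skip
j=7: 5≤8, i=1, swap(1,7) ⇒ 7 5 18 10 20 17 13 12 15 14 16 8
j=8: 15>8, skip
j=9: 14>8, skip
j=10: 16>8, skip
swap(2,11) ⇒ 7 5 8 10 20 17 13 12 15 14 16 18; return 2
p = 2; k-1 = 5 > 2 ⇒ right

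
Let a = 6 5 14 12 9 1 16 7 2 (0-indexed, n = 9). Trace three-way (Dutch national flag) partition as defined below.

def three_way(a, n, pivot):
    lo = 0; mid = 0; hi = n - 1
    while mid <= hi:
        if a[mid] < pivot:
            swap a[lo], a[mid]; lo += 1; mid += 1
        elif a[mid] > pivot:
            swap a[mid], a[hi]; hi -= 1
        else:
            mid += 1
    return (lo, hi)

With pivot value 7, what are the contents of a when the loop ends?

pivot = 7; lo=0, mid=0, hi=8
a[mid]=6<7: swap a[0],a[0]; lo=1,mid=1 → 6 5 14 12 9 1 16 7 2
a[mid]=5<7: swap a[1],a[1]; lo=2,mid=2 → 6 5 14 12 9 1 16 7 2
a[mid]=14>7: swap a[2],a[8]; hi=7 → 6 5 2 12 9 1 16 7 14
a[mid]=2<7: swap a[2],a[2]; lo=3,mid=3 → 6 5 2 12 9 1 16 7 14
a[mid]=12>7: swap a[3],a[7]; hi=6 → 6 5 2 7 9 1 16 12 14
a[mid]=7=7: mid=4
a[mid]=9>7: swap a[4],a[6]; hi=5 → 6 5 2 7 16 1 9 12 14
a[mid]=16>7: swap a[4],a[5]; hi=4 → 6 5 2 7 1 16 9 12 14
a[mid]=1<7: swap a[3],a[4]; lo=4,mid=5 → 6 5 2 1 7 16 9 12 14
end: lo=4, hi=4; a = 6 5 2 1 7 16 9 12 14

6 5 2 1 7 16 9 12 14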